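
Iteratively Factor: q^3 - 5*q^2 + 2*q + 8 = (q + 1)*(q^2 - 6*q + 8) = (q - 4)*(q + 1)*(q - 2)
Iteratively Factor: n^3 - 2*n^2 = (n)*(n^2 - 2*n) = n^2*(n - 2)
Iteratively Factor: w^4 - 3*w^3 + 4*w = (w + 1)*(w^3 - 4*w^2 + 4*w) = (w - 2)*(w + 1)*(w^2 - 2*w) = (w - 2)^2*(w + 1)*(w)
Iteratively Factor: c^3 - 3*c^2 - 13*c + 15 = (c + 3)*(c^2 - 6*c + 5) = (c - 5)*(c + 3)*(c - 1)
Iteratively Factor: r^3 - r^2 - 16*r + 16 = (r - 1)*(r^2 - 16) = (r - 1)*(r + 4)*(r - 4)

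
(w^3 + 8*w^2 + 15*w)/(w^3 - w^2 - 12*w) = (w + 5)/(w - 4)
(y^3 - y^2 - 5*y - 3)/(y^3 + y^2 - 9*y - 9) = (y + 1)/(y + 3)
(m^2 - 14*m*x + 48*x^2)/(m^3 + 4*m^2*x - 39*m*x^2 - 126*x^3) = (m - 8*x)/(m^2 + 10*m*x + 21*x^2)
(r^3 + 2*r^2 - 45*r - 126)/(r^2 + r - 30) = (r^2 - 4*r - 21)/(r - 5)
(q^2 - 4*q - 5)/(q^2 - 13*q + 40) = (q + 1)/(q - 8)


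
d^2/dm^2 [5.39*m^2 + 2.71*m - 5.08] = 10.7800000000000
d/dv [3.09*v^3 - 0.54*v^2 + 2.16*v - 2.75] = 9.27*v^2 - 1.08*v + 2.16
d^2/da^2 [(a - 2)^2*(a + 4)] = 6*a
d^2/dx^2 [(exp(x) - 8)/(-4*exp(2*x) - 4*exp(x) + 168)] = (-exp(4*x) + 33*exp(3*x) - 228*exp(2*x) + 1310*exp(x) - 1428)*exp(x)/(4*(exp(6*x) + 3*exp(5*x) - 123*exp(4*x) - 251*exp(3*x) + 5166*exp(2*x) + 5292*exp(x) - 74088))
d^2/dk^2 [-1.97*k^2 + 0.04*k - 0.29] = -3.94000000000000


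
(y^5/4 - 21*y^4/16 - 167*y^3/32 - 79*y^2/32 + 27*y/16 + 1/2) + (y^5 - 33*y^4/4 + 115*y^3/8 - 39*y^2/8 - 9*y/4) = 5*y^5/4 - 153*y^4/16 + 293*y^3/32 - 235*y^2/32 - 9*y/16 + 1/2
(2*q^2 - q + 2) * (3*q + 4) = 6*q^3 + 5*q^2 + 2*q + 8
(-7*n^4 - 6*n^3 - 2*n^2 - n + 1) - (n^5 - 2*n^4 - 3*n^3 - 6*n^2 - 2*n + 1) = -n^5 - 5*n^4 - 3*n^3 + 4*n^2 + n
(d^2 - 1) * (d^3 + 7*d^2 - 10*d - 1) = d^5 + 7*d^4 - 11*d^3 - 8*d^2 + 10*d + 1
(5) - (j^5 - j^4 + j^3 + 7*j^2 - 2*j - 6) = -j^5 + j^4 - j^3 - 7*j^2 + 2*j + 11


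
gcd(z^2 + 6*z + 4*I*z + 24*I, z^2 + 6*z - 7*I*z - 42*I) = z + 6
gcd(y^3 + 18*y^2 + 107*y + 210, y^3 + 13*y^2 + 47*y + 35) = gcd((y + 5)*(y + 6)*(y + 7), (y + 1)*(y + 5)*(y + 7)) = y^2 + 12*y + 35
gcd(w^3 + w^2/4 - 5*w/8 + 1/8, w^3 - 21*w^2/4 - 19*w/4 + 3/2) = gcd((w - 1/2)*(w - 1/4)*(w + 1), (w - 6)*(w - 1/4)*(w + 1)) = w^2 + 3*w/4 - 1/4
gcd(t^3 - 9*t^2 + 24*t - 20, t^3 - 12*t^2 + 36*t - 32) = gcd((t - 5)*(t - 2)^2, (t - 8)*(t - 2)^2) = t^2 - 4*t + 4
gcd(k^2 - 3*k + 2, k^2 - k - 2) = k - 2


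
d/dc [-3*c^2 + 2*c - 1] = 2 - 6*c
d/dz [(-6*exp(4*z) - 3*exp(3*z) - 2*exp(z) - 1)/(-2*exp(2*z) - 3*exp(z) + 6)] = (24*exp(5*z) + 60*exp(4*z) - 126*exp(3*z) - 58*exp(2*z) - 4*exp(z) - 15)*exp(z)/(4*exp(4*z) + 12*exp(3*z) - 15*exp(2*z) - 36*exp(z) + 36)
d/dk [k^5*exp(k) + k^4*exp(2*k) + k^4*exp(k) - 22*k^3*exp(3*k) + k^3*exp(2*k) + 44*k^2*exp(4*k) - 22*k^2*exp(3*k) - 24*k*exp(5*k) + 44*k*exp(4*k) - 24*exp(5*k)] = (k^5 + 2*k^4*exp(k) + 6*k^4 - 66*k^3*exp(2*k) + 6*k^3*exp(k) + 4*k^3 + 176*k^2*exp(3*k) - 132*k^2*exp(2*k) + 3*k^2*exp(k) - 120*k*exp(4*k) + 264*k*exp(3*k) - 44*k*exp(2*k) - 144*exp(4*k) + 44*exp(3*k))*exp(k)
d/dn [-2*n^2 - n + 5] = -4*n - 1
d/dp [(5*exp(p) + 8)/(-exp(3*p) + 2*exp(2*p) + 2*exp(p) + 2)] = (10*exp(3*p) + 14*exp(2*p) - 32*exp(p) - 6)*exp(p)/(exp(6*p) - 4*exp(5*p) + 4*exp(3*p) + 12*exp(2*p) + 8*exp(p) + 4)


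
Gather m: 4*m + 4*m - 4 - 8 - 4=8*m - 16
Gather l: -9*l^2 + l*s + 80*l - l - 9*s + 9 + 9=-9*l^2 + l*(s + 79) - 9*s + 18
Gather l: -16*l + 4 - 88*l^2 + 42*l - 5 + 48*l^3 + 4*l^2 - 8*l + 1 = 48*l^3 - 84*l^2 + 18*l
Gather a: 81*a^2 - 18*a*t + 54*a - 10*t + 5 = 81*a^2 + a*(54 - 18*t) - 10*t + 5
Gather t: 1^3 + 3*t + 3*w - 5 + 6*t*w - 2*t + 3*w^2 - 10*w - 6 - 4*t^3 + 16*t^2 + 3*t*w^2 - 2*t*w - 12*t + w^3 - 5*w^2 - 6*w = -4*t^3 + 16*t^2 + t*(3*w^2 + 4*w - 11) + w^3 - 2*w^2 - 13*w - 10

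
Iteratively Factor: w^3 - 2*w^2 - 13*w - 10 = (w + 2)*(w^2 - 4*w - 5) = (w + 1)*(w + 2)*(w - 5)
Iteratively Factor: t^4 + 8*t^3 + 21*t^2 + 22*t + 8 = (t + 1)*(t^3 + 7*t^2 + 14*t + 8) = (t + 1)*(t + 4)*(t^2 + 3*t + 2) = (t + 1)*(t + 2)*(t + 4)*(t + 1)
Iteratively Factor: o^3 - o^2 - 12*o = (o + 3)*(o^2 - 4*o) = o*(o + 3)*(o - 4)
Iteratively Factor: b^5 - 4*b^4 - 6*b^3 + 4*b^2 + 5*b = (b - 1)*(b^4 - 3*b^3 - 9*b^2 - 5*b) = (b - 1)*(b + 1)*(b^3 - 4*b^2 - 5*b) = (b - 5)*(b - 1)*(b + 1)*(b^2 + b) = b*(b - 5)*(b - 1)*(b + 1)*(b + 1)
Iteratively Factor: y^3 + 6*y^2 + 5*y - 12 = (y + 3)*(y^2 + 3*y - 4) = (y + 3)*(y + 4)*(y - 1)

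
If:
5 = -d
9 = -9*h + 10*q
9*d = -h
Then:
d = -5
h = 45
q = 207/5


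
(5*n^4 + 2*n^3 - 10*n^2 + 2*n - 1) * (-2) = -10*n^4 - 4*n^3 + 20*n^2 - 4*n + 2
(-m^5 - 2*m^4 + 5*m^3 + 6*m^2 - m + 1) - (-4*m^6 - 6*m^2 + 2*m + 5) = 4*m^6 - m^5 - 2*m^4 + 5*m^3 + 12*m^2 - 3*m - 4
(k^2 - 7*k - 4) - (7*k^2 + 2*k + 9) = -6*k^2 - 9*k - 13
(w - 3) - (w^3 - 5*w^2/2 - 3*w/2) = -w^3 + 5*w^2/2 + 5*w/2 - 3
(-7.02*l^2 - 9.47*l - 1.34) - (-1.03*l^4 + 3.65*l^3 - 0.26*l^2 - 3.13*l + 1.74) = 1.03*l^4 - 3.65*l^3 - 6.76*l^2 - 6.34*l - 3.08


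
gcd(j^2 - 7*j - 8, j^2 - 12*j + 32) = j - 8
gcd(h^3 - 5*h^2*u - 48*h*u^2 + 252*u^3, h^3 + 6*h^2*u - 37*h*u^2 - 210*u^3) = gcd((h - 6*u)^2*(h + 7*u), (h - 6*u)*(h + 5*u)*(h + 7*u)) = -h^2 - h*u + 42*u^2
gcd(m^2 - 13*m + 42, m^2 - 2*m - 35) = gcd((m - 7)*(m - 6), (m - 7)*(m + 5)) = m - 7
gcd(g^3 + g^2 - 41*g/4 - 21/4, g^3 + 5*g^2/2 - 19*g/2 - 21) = g^2 + g/2 - 21/2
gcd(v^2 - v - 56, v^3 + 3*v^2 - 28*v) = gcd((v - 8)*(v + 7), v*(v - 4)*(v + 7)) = v + 7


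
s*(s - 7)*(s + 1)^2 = s^4 - 5*s^3 - 13*s^2 - 7*s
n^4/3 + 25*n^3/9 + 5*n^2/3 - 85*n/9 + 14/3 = (n/3 + 1)*(n - 1)*(n - 2/3)*(n + 7)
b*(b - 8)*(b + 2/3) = b^3 - 22*b^2/3 - 16*b/3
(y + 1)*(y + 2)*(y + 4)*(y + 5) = y^4 + 12*y^3 + 49*y^2 + 78*y + 40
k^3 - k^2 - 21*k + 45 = (k - 3)^2*(k + 5)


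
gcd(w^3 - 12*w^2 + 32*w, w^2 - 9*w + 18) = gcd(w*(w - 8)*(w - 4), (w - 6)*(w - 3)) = 1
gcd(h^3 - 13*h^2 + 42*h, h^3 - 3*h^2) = h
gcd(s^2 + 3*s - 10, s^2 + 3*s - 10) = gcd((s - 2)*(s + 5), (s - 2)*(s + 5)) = s^2 + 3*s - 10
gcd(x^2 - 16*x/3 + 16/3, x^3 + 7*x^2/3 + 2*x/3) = 1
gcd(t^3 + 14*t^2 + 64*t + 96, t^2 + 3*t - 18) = t + 6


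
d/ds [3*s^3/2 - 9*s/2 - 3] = 9*s^2/2 - 9/2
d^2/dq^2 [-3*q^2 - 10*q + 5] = -6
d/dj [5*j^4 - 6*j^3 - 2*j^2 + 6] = 2*j*(10*j^2 - 9*j - 2)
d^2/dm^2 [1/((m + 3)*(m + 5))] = 2*((m + 3)^2 + (m + 3)*(m + 5) + (m + 5)^2)/((m + 3)^3*(m + 5)^3)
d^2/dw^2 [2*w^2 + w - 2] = 4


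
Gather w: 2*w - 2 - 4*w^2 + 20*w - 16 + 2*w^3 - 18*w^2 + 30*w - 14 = 2*w^3 - 22*w^2 + 52*w - 32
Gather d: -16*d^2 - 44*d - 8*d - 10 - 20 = -16*d^2 - 52*d - 30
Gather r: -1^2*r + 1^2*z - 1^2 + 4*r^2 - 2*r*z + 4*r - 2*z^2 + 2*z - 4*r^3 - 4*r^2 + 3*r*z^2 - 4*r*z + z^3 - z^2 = -4*r^3 + r*(3*z^2 - 6*z + 3) + z^3 - 3*z^2 + 3*z - 1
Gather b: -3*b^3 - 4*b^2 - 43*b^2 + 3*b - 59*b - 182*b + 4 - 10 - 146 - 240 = -3*b^3 - 47*b^2 - 238*b - 392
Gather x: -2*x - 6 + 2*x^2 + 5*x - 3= 2*x^2 + 3*x - 9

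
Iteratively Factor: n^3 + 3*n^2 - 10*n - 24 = (n + 4)*(n^2 - n - 6) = (n - 3)*(n + 4)*(n + 2)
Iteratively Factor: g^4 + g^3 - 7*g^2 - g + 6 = (g - 2)*(g^3 + 3*g^2 - g - 3) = (g - 2)*(g + 1)*(g^2 + 2*g - 3) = (g - 2)*(g + 1)*(g + 3)*(g - 1)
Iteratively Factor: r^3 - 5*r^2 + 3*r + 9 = (r + 1)*(r^2 - 6*r + 9) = (r - 3)*(r + 1)*(r - 3)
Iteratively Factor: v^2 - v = (v - 1)*(v)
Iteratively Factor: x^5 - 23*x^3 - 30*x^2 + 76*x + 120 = (x - 2)*(x^4 + 2*x^3 - 19*x^2 - 68*x - 60) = (x - 2)*(x + 2)*(x^3 - 19*x - 30) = (x - 2)*(x + 2)^2*(x^2 - 2*x - 15) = (x - 2)*(x + 2)^2*(x + 3)*(x - 5)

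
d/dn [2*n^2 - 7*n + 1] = 4*n - 7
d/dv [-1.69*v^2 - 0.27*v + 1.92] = -3.38*v - 0.27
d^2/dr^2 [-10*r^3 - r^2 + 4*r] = -60*r - 2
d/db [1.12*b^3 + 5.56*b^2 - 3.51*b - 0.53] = 3.36*b^2 + 11.12*b - 3.51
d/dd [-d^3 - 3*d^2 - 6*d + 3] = -3*d^2 - 6*d - 6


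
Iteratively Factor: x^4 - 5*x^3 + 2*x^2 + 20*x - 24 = (x - 3)*(x^3 - 2*x^2 - 4*x + 8) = (x - 3)*(x + 2)*(x^2 - 4*x + 4) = (x - 3)*(x - 2)*(x + 2)*(x - 2)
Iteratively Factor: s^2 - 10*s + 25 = (s - 5)*(s - 5)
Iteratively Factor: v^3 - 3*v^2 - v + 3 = (v - 3)*(v^2 - 1) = (v - 3)*(v - 1)*(v + 1)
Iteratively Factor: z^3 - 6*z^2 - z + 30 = (z - 3)*(z^2 - 3*z - 10) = (z - 5)*(z - 3)*(z + 2)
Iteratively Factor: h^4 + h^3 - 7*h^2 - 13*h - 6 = (h + 2)*(h^3 - h^2 - 5*h - 3) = (h + 1)*(h + 2)*(h^2 - 2*h - 3) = (h - 3)*(h + 1)*(h + 2)*(h + 1)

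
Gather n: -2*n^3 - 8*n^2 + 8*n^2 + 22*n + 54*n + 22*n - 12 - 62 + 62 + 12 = -2*n^3 + 98*n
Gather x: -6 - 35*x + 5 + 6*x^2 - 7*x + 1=6*x^2 - 42*x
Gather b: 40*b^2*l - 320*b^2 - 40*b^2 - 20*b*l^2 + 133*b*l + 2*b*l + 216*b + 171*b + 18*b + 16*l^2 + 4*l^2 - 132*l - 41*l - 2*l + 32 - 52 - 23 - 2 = b^2*(40*l - 360) + b*(-20*l^2 + 135*l + 405) + 20*l^2 - 175*l - 45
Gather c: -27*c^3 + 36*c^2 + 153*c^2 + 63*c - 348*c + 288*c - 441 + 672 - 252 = -27*c^3 + 189*c^2 + 3*c - 21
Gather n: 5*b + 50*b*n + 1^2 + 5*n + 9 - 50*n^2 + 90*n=5*b - 50*n^2 + n*(50*b + 95) + 10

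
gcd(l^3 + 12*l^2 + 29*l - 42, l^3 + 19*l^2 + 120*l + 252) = l^2 + 13*l + 42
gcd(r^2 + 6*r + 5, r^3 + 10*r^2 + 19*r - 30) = r + 5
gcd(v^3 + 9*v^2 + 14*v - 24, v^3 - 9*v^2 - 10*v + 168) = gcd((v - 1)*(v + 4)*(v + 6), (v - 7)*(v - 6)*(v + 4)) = v + 4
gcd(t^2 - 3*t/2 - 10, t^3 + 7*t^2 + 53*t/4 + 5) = t + 5/2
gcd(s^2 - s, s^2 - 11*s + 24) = 1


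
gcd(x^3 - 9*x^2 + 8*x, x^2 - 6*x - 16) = x - 8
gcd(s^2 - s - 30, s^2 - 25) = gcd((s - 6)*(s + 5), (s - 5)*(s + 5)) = s + 5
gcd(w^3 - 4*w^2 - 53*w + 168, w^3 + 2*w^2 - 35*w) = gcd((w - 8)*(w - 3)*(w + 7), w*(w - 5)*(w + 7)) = w + 7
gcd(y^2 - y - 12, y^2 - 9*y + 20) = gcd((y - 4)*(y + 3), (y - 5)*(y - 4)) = y - 4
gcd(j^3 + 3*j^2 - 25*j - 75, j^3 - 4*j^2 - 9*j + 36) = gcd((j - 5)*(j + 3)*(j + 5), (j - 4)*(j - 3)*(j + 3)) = j + 3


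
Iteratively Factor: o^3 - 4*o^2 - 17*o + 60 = (o - 3)*(o^2 - o - 20) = (o - 5)*(o - 3)*(o + 4)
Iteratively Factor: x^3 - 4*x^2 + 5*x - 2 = (x - 1)*(x^2 - 3*x + 2) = (x - 1)^2*(x - 2)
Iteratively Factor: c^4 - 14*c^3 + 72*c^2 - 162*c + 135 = (c - 5)*(c^3 - 9*c^2 + 27*c - 27) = (c - 5)*(c - 3)*(c^2 - 6*c + 9) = (c - 5)*(c - 3)^2*(c - 3)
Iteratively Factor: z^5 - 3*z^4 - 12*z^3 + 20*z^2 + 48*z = (z - 3)*(z^4 - 12*z^2 - 16*z) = (z - 3)*(z + 2)*(z^3 - 2*z^2 - 8*z) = z*(z - 3)*(z + 2)*(z^2 - 2*z - 8) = z*(z - 4)*(z - 3)*(z + 2)*(z + 2)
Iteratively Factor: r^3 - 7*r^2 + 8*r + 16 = (r - 4)*(r^2 - 3*r - 4) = (r - 4)*(r + 1)*(r - 4)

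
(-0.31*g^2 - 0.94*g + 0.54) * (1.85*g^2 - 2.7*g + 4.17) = -0.5735*g^4 - 0.902*g^3 + 2.2443*g^2 - 5.3778*g + 2.2518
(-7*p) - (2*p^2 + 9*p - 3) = -2*p^2 - 16*p + 3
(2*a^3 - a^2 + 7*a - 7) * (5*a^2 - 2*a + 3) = 10*a^5 - 9*a^4 + 43*a^3 - 52*a^2 + 35*a - 21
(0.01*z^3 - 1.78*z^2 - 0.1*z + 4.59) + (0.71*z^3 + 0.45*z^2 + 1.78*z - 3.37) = 0.72*z^3 - 1.33*z^2 + 1.68*z + 1.22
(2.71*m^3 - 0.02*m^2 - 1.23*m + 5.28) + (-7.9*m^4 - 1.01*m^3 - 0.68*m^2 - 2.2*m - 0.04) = -7.9*m^4 + 1.7*m^3 - 0.7*m^2 - 3.43*m + 5.24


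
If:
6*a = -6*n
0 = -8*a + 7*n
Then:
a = 0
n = 0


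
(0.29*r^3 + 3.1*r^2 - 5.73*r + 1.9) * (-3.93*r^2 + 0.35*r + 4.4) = -1.1397*r^5 - 12.0815*r^4 + 24.8799*r^3 + 4.1675*r^2 - 24.547*r + 8.36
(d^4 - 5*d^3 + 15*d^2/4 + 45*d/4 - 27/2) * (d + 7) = d^5 + 2*d^4 - 125*d^3/4 + 75*d^2/2 + 261*d/4 - 189/2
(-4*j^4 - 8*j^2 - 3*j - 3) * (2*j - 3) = -8*j^5 + 12*j^4 - 16*j^3 + 18*j^2 + 3*j + 9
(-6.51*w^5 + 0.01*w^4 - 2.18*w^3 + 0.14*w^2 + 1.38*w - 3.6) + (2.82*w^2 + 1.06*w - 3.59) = -6.51*w^5 + 0.01*w^4 - 2.18*w^3 + 2.96*w^2 + 2.44*w - 7.19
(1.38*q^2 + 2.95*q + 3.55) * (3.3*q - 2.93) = 4.554*q^3 + 5.6916*q^2 + 3.0715*q - 10.4015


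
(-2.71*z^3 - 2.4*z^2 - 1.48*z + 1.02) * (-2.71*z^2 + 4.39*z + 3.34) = 7.3441*z^5 - 5.3929*z^4 - 15.5766*z^3 - 17.2774*z^2 - 0.465400000000001*z + 3.4068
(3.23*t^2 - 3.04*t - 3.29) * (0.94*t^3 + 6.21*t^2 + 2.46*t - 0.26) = 3.0362*t^5 + 17.2007*t^4 - 14.0252*t^3 - 28.7491*t^2 - 7.303*t + 0.8554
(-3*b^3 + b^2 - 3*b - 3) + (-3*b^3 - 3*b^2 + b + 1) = -6*b^3 - 2*b^2 - 2*b - 2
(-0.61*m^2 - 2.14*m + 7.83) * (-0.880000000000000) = 0.5368*m^2 + 1.8832*m - 6.8904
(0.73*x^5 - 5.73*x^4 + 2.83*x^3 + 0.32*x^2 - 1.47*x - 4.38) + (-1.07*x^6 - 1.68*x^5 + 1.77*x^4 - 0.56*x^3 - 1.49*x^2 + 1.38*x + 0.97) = -1.07*x^6 - 0.95*x^5 - 3.96*x^4 + 2.27*x^3 - 1.17*x^2 - 0.0900000000000001*x - 3.41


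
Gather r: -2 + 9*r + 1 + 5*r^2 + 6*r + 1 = 5*r^2 + 15*r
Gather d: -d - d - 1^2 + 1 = -2*d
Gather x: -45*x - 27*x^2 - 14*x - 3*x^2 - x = -30*x^2 - 60*x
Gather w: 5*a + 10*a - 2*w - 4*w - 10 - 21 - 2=15*a - 6*w - 33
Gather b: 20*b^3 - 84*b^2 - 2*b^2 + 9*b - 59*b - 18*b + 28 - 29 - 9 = 20*b^3 - 86*b^2 - 68*b - 10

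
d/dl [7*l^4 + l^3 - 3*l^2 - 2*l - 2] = 28*l^3 + 3*l^2 - 6*l - 2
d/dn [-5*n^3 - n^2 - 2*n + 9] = -15*n^2 - 2*n - 2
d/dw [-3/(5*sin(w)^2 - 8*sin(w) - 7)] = 6*(5*sin(w) - 4)*cos(w)/(-5*sin(w)^2 + 8*sin(w) + 7)^2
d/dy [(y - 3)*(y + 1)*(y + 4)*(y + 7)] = 4*y^3 + 27*y^2 + 6*y - 89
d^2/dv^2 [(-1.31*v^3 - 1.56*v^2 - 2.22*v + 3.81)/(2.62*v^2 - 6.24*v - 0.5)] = (-1.4210854715202e-14*v^4 - 186.934904*v^3 + 120.135384*v^2 - 393.147768*v + 319.759512)/(17.984728*v^6 - 128.501568*v^5 + 295.752936*v^4 - 193.924224*v^3 - 56.4414*v^2 - 4.68*v - 0.125)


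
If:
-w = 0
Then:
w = 0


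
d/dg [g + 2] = 1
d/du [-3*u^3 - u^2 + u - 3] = -9*u^2 - 2*u + 1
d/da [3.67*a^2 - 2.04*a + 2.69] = 7.34*a - 2.04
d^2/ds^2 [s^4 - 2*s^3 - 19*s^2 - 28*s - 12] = 12*s^2 - 12*s - 38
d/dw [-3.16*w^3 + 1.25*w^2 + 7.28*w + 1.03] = -9.48*w^2 + 2.5*w + 7.28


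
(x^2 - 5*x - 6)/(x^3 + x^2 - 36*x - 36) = 1/(x + 6)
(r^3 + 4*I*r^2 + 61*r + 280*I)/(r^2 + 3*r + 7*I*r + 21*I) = (r^2 - 3*I*r + 40)/(r + 3)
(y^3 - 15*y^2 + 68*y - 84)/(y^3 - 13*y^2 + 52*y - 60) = (y - 7)/(y - 5)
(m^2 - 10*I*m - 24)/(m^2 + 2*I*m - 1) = (m^2 - 10*I*m - 24)/(m^2 + 2*I*m - 1)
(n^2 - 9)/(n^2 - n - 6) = (n + 3)/(n + 2)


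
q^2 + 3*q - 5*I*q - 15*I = (q + 3)*(q - 5*I)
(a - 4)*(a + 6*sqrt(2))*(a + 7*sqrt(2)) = a^3 - 4*a^2 + 13*sqrt(2)*a^2 - 52*sqrt(2)*a + 84*a - 336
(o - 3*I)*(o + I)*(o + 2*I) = o^3 + 7*o + 6*I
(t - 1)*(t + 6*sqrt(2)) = t^2 - t + 6*sqrt(2)*t - 6*sqrt(2)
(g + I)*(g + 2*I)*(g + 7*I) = g^3 + 10*I*g^2 - 23*g - 14*I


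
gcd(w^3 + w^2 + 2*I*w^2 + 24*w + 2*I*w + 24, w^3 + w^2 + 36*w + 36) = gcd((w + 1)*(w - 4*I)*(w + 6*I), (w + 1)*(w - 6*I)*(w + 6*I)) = w^2 + w*(1 + 6*I) + 6*I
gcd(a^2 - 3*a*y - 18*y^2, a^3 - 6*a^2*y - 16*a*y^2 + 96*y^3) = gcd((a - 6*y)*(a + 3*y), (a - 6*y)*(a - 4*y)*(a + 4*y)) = -a + 6*y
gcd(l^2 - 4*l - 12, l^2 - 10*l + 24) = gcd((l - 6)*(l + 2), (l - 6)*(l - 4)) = l - 6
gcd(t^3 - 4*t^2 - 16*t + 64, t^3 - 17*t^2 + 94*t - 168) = t - 4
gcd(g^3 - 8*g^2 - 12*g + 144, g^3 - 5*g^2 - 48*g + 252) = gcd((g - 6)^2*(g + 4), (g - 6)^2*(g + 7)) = g^2 - 12*g + 36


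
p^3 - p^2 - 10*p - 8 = (p - 4)*(p + 1)*(p + 2)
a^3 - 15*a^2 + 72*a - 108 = (a - 6)^2*(a - 3)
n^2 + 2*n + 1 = (n + 1)^2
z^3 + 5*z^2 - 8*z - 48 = (z - 3)*(z + 4)^2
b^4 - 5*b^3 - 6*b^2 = b^2*(b - 6)*(b + 1)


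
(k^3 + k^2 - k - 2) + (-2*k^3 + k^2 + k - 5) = -k^3 + 2*k^2 - 7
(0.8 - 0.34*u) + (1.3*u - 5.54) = 0.96*u - 4.74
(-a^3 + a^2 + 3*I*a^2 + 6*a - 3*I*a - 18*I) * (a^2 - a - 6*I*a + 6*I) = -a^5 + 2*a^4 + 9*I*a^4 + 23*a^3 - 18*I*a^3 - 42*a^2 - 45*I*a^2 - 90*a + 54*I*a + 108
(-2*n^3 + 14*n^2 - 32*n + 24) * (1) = -2*n^3 + 14*n^2 - 32*n + 24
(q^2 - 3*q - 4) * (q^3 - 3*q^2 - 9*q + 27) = q^5 - 6*q^4 - 4*q^3 + 66*q^2 - 45*q - 108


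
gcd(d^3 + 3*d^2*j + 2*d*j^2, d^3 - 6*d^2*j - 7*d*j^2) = d^2 + d*j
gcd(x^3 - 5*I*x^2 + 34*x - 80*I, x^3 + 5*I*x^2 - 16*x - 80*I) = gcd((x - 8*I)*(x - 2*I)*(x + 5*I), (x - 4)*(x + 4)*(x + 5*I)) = x + 5*I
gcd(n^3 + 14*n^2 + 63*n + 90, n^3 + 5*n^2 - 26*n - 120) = n + 6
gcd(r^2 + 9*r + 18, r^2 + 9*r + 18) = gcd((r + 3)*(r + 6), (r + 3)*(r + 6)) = r^2 + 9*r + 18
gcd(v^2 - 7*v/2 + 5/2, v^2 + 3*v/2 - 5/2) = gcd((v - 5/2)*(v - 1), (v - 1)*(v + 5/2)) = v - 1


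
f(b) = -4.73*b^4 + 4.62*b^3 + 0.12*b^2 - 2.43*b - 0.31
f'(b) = -18.92*b^3 + 13.86*b^2 + 0.24*b - 2.43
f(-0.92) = -4.96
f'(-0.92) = 23.81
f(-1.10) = -10.57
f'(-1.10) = 39.26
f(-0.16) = 0.06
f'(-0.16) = -2.04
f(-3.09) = -559.18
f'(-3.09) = 687.37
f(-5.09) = -3769.00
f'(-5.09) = 2850.46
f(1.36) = -7.95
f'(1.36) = -24.06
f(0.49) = -1.20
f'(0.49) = -1.21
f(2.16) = -61.40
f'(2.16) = -127.92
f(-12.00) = -106018.51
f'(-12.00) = 34684.29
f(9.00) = -27678.01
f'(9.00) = -12670.29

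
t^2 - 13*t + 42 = (t - 7)*(t - 6)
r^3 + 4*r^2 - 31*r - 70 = (r - 5)*(r + 2)*(r + 7)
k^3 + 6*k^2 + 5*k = k*(k + 1)*(k + 5)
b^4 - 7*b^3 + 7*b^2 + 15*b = b*(b - 5)*(b - 3)*(b + 1)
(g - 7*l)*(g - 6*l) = g^2 - 13*g*l + 42*l^2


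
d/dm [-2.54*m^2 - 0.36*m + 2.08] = -5.08*m - 0.36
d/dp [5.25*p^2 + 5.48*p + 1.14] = 10.5*p + 5.48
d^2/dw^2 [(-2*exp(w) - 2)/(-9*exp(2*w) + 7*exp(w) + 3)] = (162*exp(4*w) + 774*exp(3*w) - 54*exp(2*w) + 272*exp(w) - 24)*exp(w)/(729*exp(6*w) - 1701*exp(5*w) + 594*exp(4*w) + 791*exp(3*w) - 198*exp(2*w) - 189*exp(w) - 27)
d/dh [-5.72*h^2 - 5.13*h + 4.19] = -11.44*h - 5.13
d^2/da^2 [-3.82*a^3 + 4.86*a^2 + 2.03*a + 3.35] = 9.72 - 22.92*a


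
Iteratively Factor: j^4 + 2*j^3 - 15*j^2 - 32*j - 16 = (j - 4)*(j^3 + 6*j^2 + 9*j + 4) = (j - 4)*(j + 1)*(j^2 + 5*j + 4) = (j - 4)*(j + 1)^2*(j + 4)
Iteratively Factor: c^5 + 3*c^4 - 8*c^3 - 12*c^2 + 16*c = (c + 2)*(c^4 + c^3 - 10*c^2 + 8*c) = (c - 2)*(c + 2)*(c^3 + 3*c^2 - 4*c) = (c - 2)*(c - 1)*(c + 2)*(c^2 + 4*c) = (c - 2)*(c - 1)*(c + 2)*(c + 4)*(c)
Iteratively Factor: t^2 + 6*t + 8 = (t + 2)*(t + 4)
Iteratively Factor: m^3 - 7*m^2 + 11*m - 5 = (m - 1)*(m^2 - 6*m + 5) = (m - 5)*(m - 1)*(m - 1)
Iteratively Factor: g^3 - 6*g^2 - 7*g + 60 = (g + 3)*(g^2 - 9*g + 20) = (g - 5)*(g + 3)*(g - 4)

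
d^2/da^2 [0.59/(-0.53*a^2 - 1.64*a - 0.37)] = (0.331462*a^2 + 1.025656*a - 0.59*(1.06*a + 1.64)*(2.12*a + 3.28) + 0.231398)/(0.53*a^2 + 1.64*a + 0.37)^3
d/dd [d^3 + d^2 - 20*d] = 3*d^2 + 2*d - 20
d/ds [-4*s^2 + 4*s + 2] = 4 - 8*s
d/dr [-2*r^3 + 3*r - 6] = 3 - 6*r^2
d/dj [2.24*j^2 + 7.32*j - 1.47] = 4.48*j + 7.32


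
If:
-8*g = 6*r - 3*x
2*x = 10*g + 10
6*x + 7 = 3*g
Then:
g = -37/27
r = 73/81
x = -50/27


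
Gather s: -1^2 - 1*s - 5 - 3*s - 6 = -4*s - 12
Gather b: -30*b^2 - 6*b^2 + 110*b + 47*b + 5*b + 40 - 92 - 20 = -36*b^2 + 162*b - 72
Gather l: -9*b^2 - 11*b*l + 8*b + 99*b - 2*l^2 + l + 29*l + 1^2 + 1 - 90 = -9*b^2 + 107*b - 2*l^2 + l*(30 - 11*b) - 88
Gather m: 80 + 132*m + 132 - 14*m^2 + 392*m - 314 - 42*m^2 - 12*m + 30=-56*m^2 + 512*m - 72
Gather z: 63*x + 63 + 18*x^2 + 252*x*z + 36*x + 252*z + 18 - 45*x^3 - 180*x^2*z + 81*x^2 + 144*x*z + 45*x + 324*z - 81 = -45*x^3 + 99*x^2 + 144*x + z*(-180*x^2 + 396*x + 576)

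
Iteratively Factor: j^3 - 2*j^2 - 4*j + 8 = (j - 2)*(j^2 - 4) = (j - 2)*(j + 2)*(j - 2)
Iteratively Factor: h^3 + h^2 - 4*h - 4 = (h + 2)*(h^2 - h - 2) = (h - 2)*(h + 2)*(h + 1)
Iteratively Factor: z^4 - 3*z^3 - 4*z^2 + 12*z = (z - 3)*(z^3 - 4*z) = (z - 3)*(z + 2)*(z^2 - 2*z) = z*(z - 3)*(z + 2)*(z - 2)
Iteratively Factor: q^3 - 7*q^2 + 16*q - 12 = (q - 2)*(q^2 - 5*q + 6) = (q - 2)^2*(q - 3)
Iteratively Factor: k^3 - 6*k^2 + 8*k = (k)*(k^2 - 6*k + 8) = k*(k - 2)*(k - 4)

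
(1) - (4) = -3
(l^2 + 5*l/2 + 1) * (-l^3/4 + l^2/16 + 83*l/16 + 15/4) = -l^5/4 - 9*l^4/16 + 163*l^3/32 + 537*l^2/32 + 233*l/16 + 15/4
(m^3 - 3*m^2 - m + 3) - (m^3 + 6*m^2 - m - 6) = 9 - 9*m^2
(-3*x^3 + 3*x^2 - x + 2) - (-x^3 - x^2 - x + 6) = -2*x^3 + 4*x^2 - 4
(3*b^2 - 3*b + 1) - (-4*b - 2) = 3*b^2 + b + 3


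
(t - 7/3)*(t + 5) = t^2 + 8*t/3 - 35/3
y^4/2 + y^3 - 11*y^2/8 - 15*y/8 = y*(y/2 + 1/2)*(y - 3/2)*(y + 5/2)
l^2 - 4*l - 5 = (l - 5)*(l + 1)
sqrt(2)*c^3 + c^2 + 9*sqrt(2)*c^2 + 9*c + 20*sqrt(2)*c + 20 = (c + 4)*(c + 5)*(sqrt(2)*c + 1)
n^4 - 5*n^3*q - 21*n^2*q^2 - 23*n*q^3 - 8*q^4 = (n - 8*q)*(n + q)^3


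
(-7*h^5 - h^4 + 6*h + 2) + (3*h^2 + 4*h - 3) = -7*h^5 - h^4 + 3*h^2 + 10*h - 1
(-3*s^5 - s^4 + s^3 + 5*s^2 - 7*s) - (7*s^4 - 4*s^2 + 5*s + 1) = -3*s^5 - 8*s^4 + s^3 + 9*s^2 - 12*s - 1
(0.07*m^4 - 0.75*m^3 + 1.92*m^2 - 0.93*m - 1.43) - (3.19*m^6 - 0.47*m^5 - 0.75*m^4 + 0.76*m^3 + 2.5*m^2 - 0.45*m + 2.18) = -3.19*m^6 + 0.47*m^5 + 0.82*m^4 - 1.51*m^3 - 0.58*m^2 - 0.48*m - 3.61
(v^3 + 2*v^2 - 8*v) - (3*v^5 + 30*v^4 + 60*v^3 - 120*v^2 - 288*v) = -3*v^5 - 30*v^4 - 59*v^3 + 122*v^2 + 280*v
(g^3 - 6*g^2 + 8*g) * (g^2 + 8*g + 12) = g^5 + 2*g^4 - 28*g^3 - 8*g^2 + 96*g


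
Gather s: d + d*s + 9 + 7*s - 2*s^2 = d - 2*s^2 + s*(d + 7) + 9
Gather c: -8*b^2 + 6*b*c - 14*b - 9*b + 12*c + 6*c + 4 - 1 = -8*b^2 - 23*b + c*(6*b + 18) + 3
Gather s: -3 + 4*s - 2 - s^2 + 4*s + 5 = -s^2 + 8*s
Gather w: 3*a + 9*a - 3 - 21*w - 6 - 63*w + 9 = 12*a - 84*w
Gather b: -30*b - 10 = -30*b - 10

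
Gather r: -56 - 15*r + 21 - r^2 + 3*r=-r^2 - 12*r - 35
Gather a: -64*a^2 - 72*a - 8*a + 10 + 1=-64*a^2 - 80*a + 11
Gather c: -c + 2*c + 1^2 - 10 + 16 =c + 7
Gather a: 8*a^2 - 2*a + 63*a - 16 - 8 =8*a^2 + 61*a - 24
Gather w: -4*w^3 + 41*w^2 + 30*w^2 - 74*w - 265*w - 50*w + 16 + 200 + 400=-4*w^3 + 71*w^2 - 389*w + 616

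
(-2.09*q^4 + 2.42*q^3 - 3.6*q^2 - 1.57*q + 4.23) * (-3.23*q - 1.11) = 6.7507*q^5 - 5.4967*q^4 + 8.9418*q^3 + 9.0671*q^2 - 11.9202*q - 4.6953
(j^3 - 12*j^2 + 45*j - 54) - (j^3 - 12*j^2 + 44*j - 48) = j - 6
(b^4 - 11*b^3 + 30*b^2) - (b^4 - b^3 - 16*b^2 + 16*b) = -10*b^3 + 46*b^2 - 16*b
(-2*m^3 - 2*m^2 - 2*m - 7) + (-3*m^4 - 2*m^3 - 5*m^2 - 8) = -3*m^4 - 4*m^3 - 7*m^2 - 2*m - 15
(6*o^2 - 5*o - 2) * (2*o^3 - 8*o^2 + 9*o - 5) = 12*o^5 - 58*o^4 + 90*o^3 - 59*o^2 + 7*o + 10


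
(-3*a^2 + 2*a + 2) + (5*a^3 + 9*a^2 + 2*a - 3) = 5*a^3 + 6*a^2 + 4*a - 1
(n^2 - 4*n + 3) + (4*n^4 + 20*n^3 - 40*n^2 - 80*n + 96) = 4*n^4 + 20*n^3 - 39*n^2 - 84*n + 99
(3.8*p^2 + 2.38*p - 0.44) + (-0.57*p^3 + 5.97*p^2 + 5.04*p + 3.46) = -0.57*p^3 + 9.77*p^2 + 7.42*p + 3.02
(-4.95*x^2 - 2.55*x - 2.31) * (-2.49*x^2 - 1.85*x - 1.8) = 12.3255*x^4 + 15.507*x^3 + 19.3794*x^2 + 8.8635*x + 4.158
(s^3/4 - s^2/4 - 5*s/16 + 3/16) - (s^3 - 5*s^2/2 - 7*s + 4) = -3*s^3/4 + 9*s^2/4 + 107*s/16 - 61/16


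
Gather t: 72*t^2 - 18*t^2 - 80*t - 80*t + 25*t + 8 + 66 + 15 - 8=54*t^2 - 135*t + 81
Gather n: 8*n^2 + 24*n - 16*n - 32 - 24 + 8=8*n^2 + 8*n - 48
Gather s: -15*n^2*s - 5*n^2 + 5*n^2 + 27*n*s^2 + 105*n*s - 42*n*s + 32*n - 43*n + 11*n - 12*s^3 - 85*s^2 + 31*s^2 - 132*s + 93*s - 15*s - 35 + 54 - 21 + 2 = -12*s^3 + s^2*(27*n - 54) + s*(-15*n^2 + 63*n - 54)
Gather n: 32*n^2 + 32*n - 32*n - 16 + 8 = 32*n^2 - 8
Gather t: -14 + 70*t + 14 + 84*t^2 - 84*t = 84*t^2 - 14*t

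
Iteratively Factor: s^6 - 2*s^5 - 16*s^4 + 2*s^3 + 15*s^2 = (s + 3)*(s^5 - 5*s^4 - s^3 + 5*s^2) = s*(s + 3)*(s^4 - 5*s^3 - s^2 + 5*s) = s*(s - 5)*(s + 3)*(s^3 - s) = s*(s - 5)*(s + 1)*(s + 3)*(s^2 - s) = s*(s - 5)*(s - 1)*(s + 1)*(s + 3)*(s)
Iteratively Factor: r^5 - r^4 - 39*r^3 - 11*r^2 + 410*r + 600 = (r - 5)*(r^4 + 4*r^3 - 19*r^2 - 106*r - 120) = (r - 5)*(r + 4)*(r^3 - 19*r - 30) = (r - 5)*(r + 3)*(r + 4)*(r^2 - 3*r - 10) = (r - 5)^2*(r + 3)*(r + 4)*(r + 2)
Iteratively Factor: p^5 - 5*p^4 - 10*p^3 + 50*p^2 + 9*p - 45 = (p - 5)*(p^4 - 10*p^2 + 9) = (p - 5)*(p - 3)*(p^3 + 3*p^2 - p - 3) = (p - 5)*(p - 3)*(p + 1)*(p^2 + 2*p - 3) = (p - 5)*(p - 3)*(p - 1)*(p + 1)*(p + 3)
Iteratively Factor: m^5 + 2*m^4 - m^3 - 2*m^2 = (m)*(m^4 + 2*m^3 - m^2 - 2*m) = m*(m + 1)*(m^3 + m^2 - 2*m) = m*(m + 1)*(m + 2)*(m^2 - m) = m*(m - 1)*(m + 1)*(m + 2)*(m)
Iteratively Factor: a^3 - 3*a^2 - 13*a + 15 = (a + 3)*(a^2 - 6*a + 5) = (a - 1)*(a + 3)*(a - 5)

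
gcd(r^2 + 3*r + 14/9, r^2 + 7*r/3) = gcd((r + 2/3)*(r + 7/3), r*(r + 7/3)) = r + 7/3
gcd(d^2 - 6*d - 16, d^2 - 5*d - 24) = d - 8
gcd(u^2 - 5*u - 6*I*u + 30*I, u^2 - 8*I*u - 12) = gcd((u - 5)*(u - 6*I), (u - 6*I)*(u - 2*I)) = u - 6*I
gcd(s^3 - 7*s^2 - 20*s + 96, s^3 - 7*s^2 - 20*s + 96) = s^3 - 7*s^2 - 20*s + 96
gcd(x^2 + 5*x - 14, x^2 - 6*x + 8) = x - 2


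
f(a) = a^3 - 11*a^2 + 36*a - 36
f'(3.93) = -4.13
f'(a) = 3*a^2 - 22*a + 36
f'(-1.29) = 69.37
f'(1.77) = 6.46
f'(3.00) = -3.00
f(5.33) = -5.20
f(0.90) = -11.78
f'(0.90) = 18.63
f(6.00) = 0.00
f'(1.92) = 4.82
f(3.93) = -3.72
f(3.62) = -2.39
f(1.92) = -0.35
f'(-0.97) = 60.16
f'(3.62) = -4.33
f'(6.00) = 12.00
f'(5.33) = 3.97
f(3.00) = 0.00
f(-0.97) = -82.18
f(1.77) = -1.20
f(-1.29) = -102.89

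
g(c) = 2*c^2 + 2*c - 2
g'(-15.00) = -58.00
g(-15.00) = 418.00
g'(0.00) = 2.00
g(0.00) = -2.00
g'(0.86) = 5.44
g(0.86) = 1.20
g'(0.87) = 5.48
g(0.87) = 1.25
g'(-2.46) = -7.84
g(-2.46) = 5.18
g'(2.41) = 11.64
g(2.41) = 14.44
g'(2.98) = 13.92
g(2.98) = 21.72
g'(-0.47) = 0.12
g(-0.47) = -2.50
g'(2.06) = 10.24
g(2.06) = 10.61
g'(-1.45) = -3.80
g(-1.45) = -0.70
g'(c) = 4*c + 2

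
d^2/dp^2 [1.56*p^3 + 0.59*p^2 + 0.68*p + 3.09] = 9.36*p + 1.18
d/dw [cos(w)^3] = -3*sin(w)*cos(w)^2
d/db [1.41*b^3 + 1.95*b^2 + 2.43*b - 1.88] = 4.23*b^2 + 3.9*b + 2.43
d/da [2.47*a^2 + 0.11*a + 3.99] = 4.94*a + 0.11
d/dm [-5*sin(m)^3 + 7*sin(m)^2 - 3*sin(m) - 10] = (-15*sin(m)^2 + 14*sin(m) - 3)*cos(m)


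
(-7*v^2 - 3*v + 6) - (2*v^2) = -9*v^2 - 3*v + 6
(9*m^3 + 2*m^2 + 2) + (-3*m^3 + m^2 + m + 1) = 6*m^3 + 3*m^2 + m + 3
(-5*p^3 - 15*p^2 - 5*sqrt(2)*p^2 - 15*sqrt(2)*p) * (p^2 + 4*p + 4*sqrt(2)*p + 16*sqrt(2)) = -5*p^5 - 25*sqrt(2)*p^4 - 35*p^4 - 175*sqrt(2)*p^3 - 100*p^3 - 300*sqrt(2)*p^2 - 280*p^2 - 480*p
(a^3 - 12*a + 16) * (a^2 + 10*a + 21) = a^5 + 10*a^4 + 9*a^3 - 104*a^2 - 92*a + 336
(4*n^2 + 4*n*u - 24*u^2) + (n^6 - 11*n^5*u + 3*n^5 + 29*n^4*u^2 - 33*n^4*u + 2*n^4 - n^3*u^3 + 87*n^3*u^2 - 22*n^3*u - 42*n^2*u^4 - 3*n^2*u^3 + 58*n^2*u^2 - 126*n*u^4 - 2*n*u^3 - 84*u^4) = n^6 - 11*n^5*u + 3*n^5 + 29*n^4*u^2 - 33*n^4*u + 2*n^4 - n^3*u^3 + 87*n^3*u^2 - 22*n^3*u - 42*n^2*u^4 - 3*n^2*u^3 + 58*n^2*u^2 + 4*n^2 - 126*n*u^4 - 2*n*u^3 + 4*n*u - 84*u^4 - 24*u^2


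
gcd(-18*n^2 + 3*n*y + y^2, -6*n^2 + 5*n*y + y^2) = 6*n + y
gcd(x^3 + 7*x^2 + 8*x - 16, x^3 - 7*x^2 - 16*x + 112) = x + 4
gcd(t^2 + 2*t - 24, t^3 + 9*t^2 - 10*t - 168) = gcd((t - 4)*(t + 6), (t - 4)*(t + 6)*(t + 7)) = t^2 + 2*t - 24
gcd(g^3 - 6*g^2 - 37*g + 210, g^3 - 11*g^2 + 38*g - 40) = g - 5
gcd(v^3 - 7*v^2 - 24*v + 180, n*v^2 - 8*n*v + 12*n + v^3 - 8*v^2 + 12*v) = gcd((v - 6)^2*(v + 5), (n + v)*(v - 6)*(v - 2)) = v - 6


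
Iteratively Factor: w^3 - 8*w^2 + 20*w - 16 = (w - 2)*(w^2 - 6*w + 8) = (w - 2)^2*(w - 4)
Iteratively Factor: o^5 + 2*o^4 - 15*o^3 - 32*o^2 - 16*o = (o + 4)*(o^4 - 2*o^3 - 7*o^2 - 4*o) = o*(o + 4)*(o^3 - 2*o^2 - 7*o - 4) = o*(o - 4)*(o + 4)*(o^2 + 2*o + 1) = o*(o - 4)*(o + 1)*(o + 4)*(o + 1)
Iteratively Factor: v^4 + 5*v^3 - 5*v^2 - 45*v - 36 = (v + 1)*(v^3 + 4*v^2 - 9*v - 36) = (v + 1)*(v + 4)*(v^2 - 9) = (v - 3)*(v + 1)*(v + 4)*(v + 3)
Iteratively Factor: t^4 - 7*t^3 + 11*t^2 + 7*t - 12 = (t - 1)*(t^3 - 6*t^2 + 5*t + 12) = (t - 1)*(t + 1)*(t^2 - 7*t + 12) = (t - 3)*(t - 1)*(t + 1)*(t - 4)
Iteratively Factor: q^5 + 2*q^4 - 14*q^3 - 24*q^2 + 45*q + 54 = (q + 3)*(q^4 - q^3 - 11*q^2 + 9*q + 18) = (q + 1)*(q + 3)*(q^3 - 2*q^2 - 9*q + 18) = (q + 1)*(q + 3)^2*(q^2 - 5*q + 6) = (q - 2)*(q + 1)*(q + 3)^2*(q - 3)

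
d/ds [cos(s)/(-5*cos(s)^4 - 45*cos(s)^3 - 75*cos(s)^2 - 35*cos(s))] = -3*(cos(s) + 5)*sin(s)/(5*(cos(s) + 1)^3*(cos(s) + 7)^2)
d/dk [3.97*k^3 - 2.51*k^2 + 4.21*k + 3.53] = 11.91*k^2 - 5.02*k + 4.21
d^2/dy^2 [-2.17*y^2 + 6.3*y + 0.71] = -4.34000000000000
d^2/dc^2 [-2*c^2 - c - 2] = -4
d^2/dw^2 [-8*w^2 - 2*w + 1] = -16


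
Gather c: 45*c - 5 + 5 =45*c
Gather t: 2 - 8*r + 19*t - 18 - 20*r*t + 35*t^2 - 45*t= -8*r + 35*t^2 + t*(-20*r - 26) - 16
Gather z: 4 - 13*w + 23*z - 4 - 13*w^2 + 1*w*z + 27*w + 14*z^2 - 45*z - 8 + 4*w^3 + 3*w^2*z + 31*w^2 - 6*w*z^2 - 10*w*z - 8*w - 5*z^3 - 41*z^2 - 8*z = 4*w^3 + 18*w^2 + 6*w - 5*z^3 + z^2*(-6*w - 27) + z*(3*w^2 - 9*w - 30) - 8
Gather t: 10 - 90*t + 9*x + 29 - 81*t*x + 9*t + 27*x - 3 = t*(-81*x - 81) + 36*x + 36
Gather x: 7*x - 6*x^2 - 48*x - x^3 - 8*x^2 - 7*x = -x^3 - 14*x^2 - 48*x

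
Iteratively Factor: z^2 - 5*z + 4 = (z - 1)*(z - 4)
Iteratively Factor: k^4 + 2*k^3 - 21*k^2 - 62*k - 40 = (k + 2)*(k^3 - 21*k - 20) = (k + 2)*(k + 4)*(k^2 - 4*k - 5) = (k + 1)*(k + 2)*(k + 4)*(k - 5)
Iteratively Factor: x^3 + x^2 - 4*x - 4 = (x - 2)*(x^2 + 3*x + 2) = (x - 2)*(x + 1)*(x + 2)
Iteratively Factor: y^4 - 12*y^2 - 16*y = (y - 4)*(y^3 + 4*y^2 + 4*y) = y*(y - 4)*(y^2 + 4*y + 4) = y*(y - 4)*(y + 2)*(y + 2)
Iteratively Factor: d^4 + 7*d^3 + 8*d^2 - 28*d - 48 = (d + 3)*(d^3 + 4*d^2 - 4*d - 16) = (d + 2)*(d + 3)*(d^2 + 2*d - 8) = (d + 2)*(d + 3)*(d + 4)*(d - 2)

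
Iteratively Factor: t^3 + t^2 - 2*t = (t - 1)*(t^2 + 2*t) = t*(t - 1)*(t + 2)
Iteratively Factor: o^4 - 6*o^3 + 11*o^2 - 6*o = (o - 3)*(o^3 - 3*o^2 + 2*o) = (o - 3)*(o - 2)*(o^2 - o) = o*(o - 3)*(o - 2)*(o - 1)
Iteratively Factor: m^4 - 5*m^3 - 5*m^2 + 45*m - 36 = (m - 4)*(m^3 - m^2 - 9*m + 9) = (m - 4)*(m + 3)*(m^2 - 4*m + 3) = (m - 4)*(m - 3)*(m + 3)*(m - 1)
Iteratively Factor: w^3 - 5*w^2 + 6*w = (w - 3)*(w^2 - 2*w) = (w - 3)*(w - 2)*(w)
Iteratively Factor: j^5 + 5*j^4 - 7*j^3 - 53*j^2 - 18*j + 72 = (j - 3)*(j^4 + 8*j^3 + 17*j^2 - 2*j - 24) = (j - 3)*(j + 4)*(j^3 + 4*j^2 + j - 6) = (j - 3)*(j + 2)*(j + 4)*(j^2 + 2*j - 3) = (j - 3)*(j + 2)*(j + 3)*(j + 4)*(j - 1)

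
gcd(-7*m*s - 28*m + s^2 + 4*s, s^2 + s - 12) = s + 4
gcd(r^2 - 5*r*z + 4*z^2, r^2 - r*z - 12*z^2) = -r + 4*z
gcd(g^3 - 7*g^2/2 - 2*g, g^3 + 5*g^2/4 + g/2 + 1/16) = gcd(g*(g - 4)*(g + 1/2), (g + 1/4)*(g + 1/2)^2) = g + 1/2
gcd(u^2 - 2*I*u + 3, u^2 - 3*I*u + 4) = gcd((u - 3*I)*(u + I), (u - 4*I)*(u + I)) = u + I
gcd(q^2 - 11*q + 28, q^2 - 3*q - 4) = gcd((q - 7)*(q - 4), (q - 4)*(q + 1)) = q - 4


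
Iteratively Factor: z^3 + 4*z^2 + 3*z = (z + 1)*(z^2 + 3*z) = (z + 1)*(z + 3)*(z)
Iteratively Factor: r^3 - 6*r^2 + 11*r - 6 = (r - 2)*(r^2 - 4*r + 3) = (r - 3)*(r - 2)*(r - 1)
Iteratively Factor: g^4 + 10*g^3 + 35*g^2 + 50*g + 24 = (g + 3)*(g^3 + 7*g^2 + 14*g + 8) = (g + 2)*(g + 3)*(g^2 + 5*g + 4) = (g + 1)*(g + 2)*(g + 3)*(g + 4)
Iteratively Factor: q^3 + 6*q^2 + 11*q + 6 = (q + 1)*(q^2 + 5*q + 6) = (q + 1)*(q + 2)*(q + 3)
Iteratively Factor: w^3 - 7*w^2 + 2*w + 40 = (w - 4)*(w^2 - 3*w - 10) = (w - 4)*(w + 2)*(w - 5)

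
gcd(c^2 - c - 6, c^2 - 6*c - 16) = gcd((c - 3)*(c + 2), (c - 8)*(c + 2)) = c + 2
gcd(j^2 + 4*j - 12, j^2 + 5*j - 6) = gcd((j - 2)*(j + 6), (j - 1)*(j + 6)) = j + 6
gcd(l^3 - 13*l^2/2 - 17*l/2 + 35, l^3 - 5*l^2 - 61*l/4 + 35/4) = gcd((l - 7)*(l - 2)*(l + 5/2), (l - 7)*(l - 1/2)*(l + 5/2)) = l^2 - 9*l/2 - 35/2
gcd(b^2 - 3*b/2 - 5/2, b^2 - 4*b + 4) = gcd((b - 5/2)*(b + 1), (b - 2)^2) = 1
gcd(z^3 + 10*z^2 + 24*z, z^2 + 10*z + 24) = z^2 + 10*z + 24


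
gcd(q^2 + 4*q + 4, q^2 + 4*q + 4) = q^2 + 4*q + 4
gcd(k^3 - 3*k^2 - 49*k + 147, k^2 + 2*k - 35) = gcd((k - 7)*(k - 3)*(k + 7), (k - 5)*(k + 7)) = k + 7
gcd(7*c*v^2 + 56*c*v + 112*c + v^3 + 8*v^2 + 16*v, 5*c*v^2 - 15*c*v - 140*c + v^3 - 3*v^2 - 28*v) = v + 4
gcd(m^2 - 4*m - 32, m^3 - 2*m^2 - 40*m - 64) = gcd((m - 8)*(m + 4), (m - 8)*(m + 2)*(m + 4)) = m^2 - 4*m - 32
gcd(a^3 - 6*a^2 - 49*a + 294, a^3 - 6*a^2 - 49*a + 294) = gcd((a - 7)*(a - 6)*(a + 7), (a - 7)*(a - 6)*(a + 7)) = a^3 - 6*a^2 - 49*a + 294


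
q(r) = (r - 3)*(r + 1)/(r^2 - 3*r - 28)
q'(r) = (3 - 2*r)*(r - 3)*(r + 1)/(r^2 - 3*r - 28)^2 + (r - 3)/(r^2 - 3*r - 28) + (r + 1)/(r^2 - 3*r - 28) = (-r^2 - 50*r + 47)/(r^4 - 6*r^3 - 47*r^2 + 168*r + 784)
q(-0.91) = 0.01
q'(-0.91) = 0.15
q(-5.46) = 2.07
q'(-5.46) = 0.88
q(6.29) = -3.28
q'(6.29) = -5.75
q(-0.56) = 0.06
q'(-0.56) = 0.11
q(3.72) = -0.13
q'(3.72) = -0.24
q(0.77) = 0.13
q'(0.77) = 0.01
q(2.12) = 0.09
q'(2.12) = -0.07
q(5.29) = -0.91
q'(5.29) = -0.97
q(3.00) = 0.00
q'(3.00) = -0.14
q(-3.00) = -1.20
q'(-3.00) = 1.88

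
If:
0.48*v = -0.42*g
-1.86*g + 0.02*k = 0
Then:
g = -1.14285714285714*v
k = -106.285714285714*v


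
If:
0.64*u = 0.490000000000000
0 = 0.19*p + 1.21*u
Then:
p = -4.88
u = 0.77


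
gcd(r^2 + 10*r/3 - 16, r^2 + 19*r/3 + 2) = r + 6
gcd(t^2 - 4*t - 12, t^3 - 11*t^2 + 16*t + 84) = t^2 - 4*t - 12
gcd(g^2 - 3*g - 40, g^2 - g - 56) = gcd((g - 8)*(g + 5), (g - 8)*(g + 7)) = g - 8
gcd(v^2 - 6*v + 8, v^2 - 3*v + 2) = v - 2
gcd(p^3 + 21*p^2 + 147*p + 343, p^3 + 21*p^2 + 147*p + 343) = p^3 + 21*p^2 + 147*p + 343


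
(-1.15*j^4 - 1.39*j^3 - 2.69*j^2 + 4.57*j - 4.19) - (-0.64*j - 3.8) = -1.15*j^4 - 1.39*j^3 - 2.69*j^2 + 5.21*j - 0.390000000000001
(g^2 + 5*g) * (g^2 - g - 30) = g^4 + 4*g^3 - 35*g^2 - 150*g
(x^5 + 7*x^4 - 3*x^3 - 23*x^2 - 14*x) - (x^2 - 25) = x^5 + 7*x^4 - 3*x^3 - 24*x^2 - 14*x + 25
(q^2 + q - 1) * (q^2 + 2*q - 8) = q^4 + 3*q^3 - 7*q^2 - 10*q + 8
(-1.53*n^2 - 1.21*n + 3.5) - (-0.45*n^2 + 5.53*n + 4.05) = -1.08*n^2 - 6.74*n - 0.55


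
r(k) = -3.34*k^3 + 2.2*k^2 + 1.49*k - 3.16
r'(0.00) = 1.49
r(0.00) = -3.16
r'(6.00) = -332.83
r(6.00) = -636.46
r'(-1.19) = -17.94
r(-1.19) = 3.81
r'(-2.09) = -51.47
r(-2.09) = 33.83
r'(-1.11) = -15.74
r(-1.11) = 2.46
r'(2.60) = -54.81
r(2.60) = -43.12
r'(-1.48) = -26.97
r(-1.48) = 10.28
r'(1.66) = -18.82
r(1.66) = -9.90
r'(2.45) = -47.88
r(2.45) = -35.42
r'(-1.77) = -37.69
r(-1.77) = 19.62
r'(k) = -10.02*k^2 + 4.4*k + 1.49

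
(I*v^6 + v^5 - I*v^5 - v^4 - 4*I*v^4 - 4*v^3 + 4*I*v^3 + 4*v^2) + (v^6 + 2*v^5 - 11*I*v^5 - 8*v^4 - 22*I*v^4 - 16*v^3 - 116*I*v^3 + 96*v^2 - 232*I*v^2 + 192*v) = v^6 + I*v^6 + 3*v^5 - 12*I*v^5 - 9*v^4 - 26*I*v^4 - 20*v^3 - 112*I*v^3 + 100*v^2 - 232*I*v^2 + 192*v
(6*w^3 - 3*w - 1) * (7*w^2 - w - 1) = 42*w^5 - 6*w^4 - 27*w^3 - 4*w^2 + 4*w + 1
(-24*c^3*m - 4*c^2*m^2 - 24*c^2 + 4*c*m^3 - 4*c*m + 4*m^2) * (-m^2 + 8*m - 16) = 24*c^3*m^3 - 192*c^3*m^2 + 384*c^3*m + 4*c^2*m^4 - 32*c^2*m^3 + 88*c^2*m^2 - 192*c^2*m + 384*c^2 - 4*c*m^5 + 32*c*m^4 - 60*c*m^3 - 32*c*m^2 + 64*c*m - 4*m^4 + 32*m^3 - 64*m^2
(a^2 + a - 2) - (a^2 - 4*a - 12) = 5*a + 10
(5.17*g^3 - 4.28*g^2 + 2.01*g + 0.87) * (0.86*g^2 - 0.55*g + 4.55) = 4.4462*g^5 - 6.5243*g^4 + 27.6061*g^3 - 19.8313*g^2 + 8.667*g + 3.9585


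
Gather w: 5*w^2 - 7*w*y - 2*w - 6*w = 5*w^2 + w*(-7*y - 8)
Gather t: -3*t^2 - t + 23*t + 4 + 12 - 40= -3*t^2 + 22*t - 24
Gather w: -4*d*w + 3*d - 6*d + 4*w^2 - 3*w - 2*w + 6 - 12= -3*d + 4*w^2 + w*(-4*d - 5) - 6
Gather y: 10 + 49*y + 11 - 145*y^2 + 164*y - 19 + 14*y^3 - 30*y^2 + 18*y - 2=14*y^3 - 175*y^2 + 231*y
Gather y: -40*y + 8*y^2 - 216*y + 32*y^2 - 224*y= 40*y^2 - 480*y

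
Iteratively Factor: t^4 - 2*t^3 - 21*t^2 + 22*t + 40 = (t + 4)*(t^3 - 6*t^2 + 3*t + 10) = (t + 1)*(t + 4)*(t^2 - 7*t + 10) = (t - 5)*(t + 1)*(t + 4)*(t - 2)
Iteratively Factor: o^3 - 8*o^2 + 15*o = (o - 5)*(o^2 - 3*o) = o*(o - 5)*(o - 3)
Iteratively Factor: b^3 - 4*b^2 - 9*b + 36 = (b - 3)*(b^2 - b - 12) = (b - 4)*(b - 3)*(b + 3)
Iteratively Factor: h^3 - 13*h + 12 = (h + 4)*(h^2 - 4*h + 3) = (h - 3)*(h + 4)*(h - 1)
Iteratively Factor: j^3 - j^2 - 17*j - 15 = (j - 5)*(j^2 + 4*j + 3) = (j - 5)*(j + 1)*(j + 3)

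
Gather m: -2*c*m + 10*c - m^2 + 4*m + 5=10*c - m^2 + m*(4 - 2*c) + 5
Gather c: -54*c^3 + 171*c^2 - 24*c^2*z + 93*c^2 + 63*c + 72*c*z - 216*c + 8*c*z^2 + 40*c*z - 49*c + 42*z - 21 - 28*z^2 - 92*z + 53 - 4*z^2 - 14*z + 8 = -54*c^3 + c^2*(264 - 24*z) + c*(8*z^2 + 112*z - 202) - 32*z^2 - 64*z + 40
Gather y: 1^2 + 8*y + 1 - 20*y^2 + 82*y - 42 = -20*y^2 + 90*y - 40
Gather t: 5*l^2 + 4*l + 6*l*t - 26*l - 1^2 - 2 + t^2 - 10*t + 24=5*l^2 - 22*l + t^2 + t*(6*l - 10) + 21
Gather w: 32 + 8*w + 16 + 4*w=12*w + 48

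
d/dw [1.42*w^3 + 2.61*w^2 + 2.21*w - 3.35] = 4.26*w^2 + 5.22*w + 2.21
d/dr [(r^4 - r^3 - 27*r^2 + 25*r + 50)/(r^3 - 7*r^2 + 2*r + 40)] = (r^4 - 4*r^3 - 25*r^2 - 44*r + 36)/(r^4 - 4*r^3 - 12*r^2 + 32*r + 64)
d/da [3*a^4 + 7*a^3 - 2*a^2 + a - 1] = 12*a^3 + 21*a^2 - 4*a + 1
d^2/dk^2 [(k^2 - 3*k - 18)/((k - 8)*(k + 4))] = 2*(k^3 + 42*k^2 - 72*k + 544)/(k^6 - 12*k^5 - 48*k^4 + 704*k^3 + 1536*k^2 - 12288*k - 32768)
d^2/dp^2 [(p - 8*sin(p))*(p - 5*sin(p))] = 13*p*sin(p) - 160*sin(p)^2 - 26*cos(p) + 82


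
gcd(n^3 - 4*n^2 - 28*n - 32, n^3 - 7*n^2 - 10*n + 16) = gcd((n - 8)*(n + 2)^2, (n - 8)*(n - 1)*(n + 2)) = n^2 - 6*n - 16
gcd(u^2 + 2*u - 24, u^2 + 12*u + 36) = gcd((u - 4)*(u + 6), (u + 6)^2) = u + 6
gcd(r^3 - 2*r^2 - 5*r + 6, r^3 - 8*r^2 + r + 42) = r^2 - r - 6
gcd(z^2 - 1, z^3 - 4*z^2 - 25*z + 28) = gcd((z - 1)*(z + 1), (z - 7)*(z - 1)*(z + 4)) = z - 1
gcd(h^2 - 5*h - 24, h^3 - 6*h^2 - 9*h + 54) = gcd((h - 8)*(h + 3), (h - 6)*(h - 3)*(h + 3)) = h + 3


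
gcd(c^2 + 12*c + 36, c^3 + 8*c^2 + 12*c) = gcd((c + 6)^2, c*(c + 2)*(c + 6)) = c + 6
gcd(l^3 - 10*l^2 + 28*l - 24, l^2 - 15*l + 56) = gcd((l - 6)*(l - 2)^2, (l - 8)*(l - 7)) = 1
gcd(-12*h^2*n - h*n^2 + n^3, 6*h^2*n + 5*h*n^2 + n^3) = 3*h*n + n^2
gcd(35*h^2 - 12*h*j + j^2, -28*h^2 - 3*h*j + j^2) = 7*h - j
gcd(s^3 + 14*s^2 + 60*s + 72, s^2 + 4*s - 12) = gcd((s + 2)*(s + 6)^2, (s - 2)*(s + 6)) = s + 6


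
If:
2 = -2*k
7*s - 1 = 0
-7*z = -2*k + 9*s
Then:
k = -1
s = 1/7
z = -23/49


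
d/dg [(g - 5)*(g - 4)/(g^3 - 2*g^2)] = (-g^3 + 18*g^2 - 78*g + 80)/(g^3*(g^2 - 4*g + 4))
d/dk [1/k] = -1/k^2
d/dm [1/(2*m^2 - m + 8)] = (1 - 4*m)/(2*m^2 - m + 8)^2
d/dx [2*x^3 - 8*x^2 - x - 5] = 6*x^2 - 16*x - 1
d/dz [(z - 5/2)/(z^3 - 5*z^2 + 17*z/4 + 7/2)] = 2*(-16*z^3 + 100*z^2 - 200*z + 113)/(16*z^6 - 160*z^5 + 536*z^4 - 568*z^3 - 271*z^2 + 476*z + 196)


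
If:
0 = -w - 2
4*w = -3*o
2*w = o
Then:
No Solution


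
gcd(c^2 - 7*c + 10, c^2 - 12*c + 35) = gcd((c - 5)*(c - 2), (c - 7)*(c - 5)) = c - 5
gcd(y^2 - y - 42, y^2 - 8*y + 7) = y - 7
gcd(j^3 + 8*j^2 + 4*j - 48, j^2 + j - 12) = j + 4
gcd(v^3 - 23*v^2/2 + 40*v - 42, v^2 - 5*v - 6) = v - 6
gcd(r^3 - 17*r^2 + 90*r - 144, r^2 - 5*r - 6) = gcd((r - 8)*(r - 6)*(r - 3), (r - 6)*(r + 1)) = r - 6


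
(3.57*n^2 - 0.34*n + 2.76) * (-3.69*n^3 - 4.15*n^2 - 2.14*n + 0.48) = -13.1733*n^5 - 13.5609*n^4 - 16.4132*n^3 - 9.0128*n^2 - 6.0696*n + 1.3248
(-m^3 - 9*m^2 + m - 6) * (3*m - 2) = -3*m^4 - 25*m^3 + 21*m^2 - 20*m + 12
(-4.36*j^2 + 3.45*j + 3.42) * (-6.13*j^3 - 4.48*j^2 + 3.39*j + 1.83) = 26.7268*j^5 - 1.6157*j^4 - 51.201*j^3 - 11.6049*j^2 + 17.9073*j + 6.2586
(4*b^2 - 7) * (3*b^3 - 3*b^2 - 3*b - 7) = 12*b^5 - 12*b^4 - 33*b^3 - 7*b^2 + 21*b + 49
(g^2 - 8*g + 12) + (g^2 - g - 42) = 2*g^2 - 9*g - 30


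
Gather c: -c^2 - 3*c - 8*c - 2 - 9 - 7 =-c^2 - 11*c - 18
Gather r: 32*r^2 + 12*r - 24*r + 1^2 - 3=32*r^2 - 12*r - 2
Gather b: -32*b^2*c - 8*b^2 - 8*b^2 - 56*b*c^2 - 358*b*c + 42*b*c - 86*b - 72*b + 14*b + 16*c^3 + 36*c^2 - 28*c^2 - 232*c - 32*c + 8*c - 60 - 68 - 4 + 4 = b^2*(-32*c - 16) + b*(-56*c^2 - 316*c - 144) + 16*c^3 + 8*c^2 - 256*c - 128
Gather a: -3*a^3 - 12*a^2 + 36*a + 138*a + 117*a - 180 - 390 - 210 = -3*a^3 - 12*a^2 + 291*a - 780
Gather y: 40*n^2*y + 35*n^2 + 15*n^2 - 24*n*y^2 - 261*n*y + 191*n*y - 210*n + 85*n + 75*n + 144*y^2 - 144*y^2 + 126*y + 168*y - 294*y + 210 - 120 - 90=50*n^2 - 24*n*y^2 - 50*n + y*(40*n^2 - 70*n)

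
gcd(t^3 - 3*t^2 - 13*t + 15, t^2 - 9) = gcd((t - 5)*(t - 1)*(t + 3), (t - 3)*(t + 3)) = t + 3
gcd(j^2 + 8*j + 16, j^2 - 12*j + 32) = 1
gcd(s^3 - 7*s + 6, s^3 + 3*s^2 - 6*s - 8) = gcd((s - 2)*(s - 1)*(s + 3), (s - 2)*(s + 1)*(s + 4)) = s - 2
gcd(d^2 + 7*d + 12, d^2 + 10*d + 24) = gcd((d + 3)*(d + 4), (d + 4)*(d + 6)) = d + 4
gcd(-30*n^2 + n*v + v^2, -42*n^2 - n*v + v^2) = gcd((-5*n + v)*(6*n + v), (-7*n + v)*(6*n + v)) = 6*n + v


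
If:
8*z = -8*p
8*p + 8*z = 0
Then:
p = -z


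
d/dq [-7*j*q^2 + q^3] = q*(-14*j + 3*q)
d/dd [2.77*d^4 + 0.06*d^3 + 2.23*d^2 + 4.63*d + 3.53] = 11.08*d^3 + 0.18*d^2 + 4.46*d + 4.63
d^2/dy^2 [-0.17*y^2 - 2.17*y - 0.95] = -0.340000000000000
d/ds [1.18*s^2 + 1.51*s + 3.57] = 2.36*s + 1.51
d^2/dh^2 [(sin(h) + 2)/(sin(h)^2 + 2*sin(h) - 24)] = (-sin(h)^5 - 6*sin(h)^4 - 154*sin(h)^3 - 236*sin(h)^2 - 504*sin(h) + 208)/(sin(h)^2 + 2*sin(h) - 24)^3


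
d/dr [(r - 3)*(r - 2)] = 2*r - 5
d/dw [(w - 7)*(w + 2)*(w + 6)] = 3*w^2 + 2*w - 44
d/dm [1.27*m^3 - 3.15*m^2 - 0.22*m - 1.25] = 3.81*m^2 - 6.3*m - 0.22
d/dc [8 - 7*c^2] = -14*c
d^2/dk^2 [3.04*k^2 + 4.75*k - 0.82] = 6.08000000000000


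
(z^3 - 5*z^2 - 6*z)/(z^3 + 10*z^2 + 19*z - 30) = z*(z^2 - 5*z - 6)/(z^3 + 10*z^2 + 19*z - 30)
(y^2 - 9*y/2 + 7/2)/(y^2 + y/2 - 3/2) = (2*y - 7)/(2*y + 3)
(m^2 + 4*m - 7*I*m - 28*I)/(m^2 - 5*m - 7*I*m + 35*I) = (m + 4)/(m - 5)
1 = 1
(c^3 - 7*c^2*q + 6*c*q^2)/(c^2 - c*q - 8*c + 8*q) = c*(c - 6*q)/(c - 8)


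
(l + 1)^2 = l^2 + 2*l + 1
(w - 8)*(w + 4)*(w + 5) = w^3 + w^2 - 52*w - 160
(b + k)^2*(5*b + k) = 5*b^3 + 11*b^2*k + 7*b*k^2 + k^3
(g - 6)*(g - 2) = g^2 - 8*g + 12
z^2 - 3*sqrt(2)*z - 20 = (z - 5*sqrt(2))*(z + 2*sqrt(2))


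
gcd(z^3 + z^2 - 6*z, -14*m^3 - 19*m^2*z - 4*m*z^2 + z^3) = 1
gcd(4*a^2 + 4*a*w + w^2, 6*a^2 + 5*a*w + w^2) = 2*a + w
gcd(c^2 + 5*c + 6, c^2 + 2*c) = c + 2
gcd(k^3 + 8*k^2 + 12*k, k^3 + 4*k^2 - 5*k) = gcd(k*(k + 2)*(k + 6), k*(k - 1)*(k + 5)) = k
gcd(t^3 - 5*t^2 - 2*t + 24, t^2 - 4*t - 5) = 1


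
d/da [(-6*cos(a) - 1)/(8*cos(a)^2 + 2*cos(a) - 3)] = 2*(24*sin(a)^2 - 8*cos(a) - 34)*sin(a)/(8*cos(a)^2 + 2*cos(a) - 3)^2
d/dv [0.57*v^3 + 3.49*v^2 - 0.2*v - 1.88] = 1.71*v^2 + 6.98*v - 0.2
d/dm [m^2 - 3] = 2*m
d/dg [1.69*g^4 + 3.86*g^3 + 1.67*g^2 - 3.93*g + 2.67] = 6.76*g^3 + 11.58*g^2 + 3.34*g - 3.93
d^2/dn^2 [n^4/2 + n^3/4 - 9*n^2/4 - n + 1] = 6*n^2 + 3*n/2 - 9/2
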